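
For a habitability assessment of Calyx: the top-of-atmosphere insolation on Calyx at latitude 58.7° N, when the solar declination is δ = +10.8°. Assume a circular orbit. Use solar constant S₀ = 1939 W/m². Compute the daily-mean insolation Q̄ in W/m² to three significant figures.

cos H₀ = −tan(+58.7°) tan(+10.800°) = -0.3137, H₀ = 1.8899 rad.
Bracket: H₀ sin φ sin δ + cos φ cos δ sin H₀ = 1.8899×0.85446×0.18738 + 0.51952×0.98229×0.94951 = 0.302589 + 0.484553 = 0.787142.
Q̄ = (S₀/π) × [bracket] = (1939/π) × 0.787142 = 485.8 W/m².

Q̄ ≈ 486 W/m²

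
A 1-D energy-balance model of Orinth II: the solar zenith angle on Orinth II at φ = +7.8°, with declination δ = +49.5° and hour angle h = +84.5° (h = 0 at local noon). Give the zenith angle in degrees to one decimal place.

θ_z = 80.5°

cos θ_z = sin φ sin δ + cos φ cos δ cos h = 0.103199 + 0.061671 = 0.164870.
θ_z = arccos(0.164870) = 80.5°.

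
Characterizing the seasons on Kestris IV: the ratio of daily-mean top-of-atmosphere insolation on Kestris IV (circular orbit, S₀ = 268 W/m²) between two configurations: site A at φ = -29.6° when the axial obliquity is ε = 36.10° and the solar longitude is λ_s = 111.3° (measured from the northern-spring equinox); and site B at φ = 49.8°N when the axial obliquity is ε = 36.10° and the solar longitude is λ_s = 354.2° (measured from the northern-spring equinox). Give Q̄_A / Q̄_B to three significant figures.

Q̄_A / Q̄_B ≈ 0.613

— Configuration A (φ=-29.6°):
Solar declination: sin δ = sin ε · sin λ_s = sin 36.10° × sin 111.3° = 0.54895, so δ = +33.295°.
cos H₀ = −tan(-29.6°) tan(+33.295°) = 0.3731, H₀ = 1.1885 rad.
Bracket: H₀ sin φ sin δ + cos φ cos δ sin H₀ = 1.1885×-0.49394×0.54895 + 0.86949×0.83586×0.92780 = -0.322260 + 0.674299 = 0.352039.
Q̄ = (S₀/π) × [bracket] = (268/π) × 0.352039 = 30.031 W/m².
— Configuration B (φ=+49.8°):
Solar declination: sin δ = sin ε · sin λ_s = sin 36.10° × sin 354.2° = -0.05954, so δ = -3.414°.
cos H₀ = −tan(+49.8°) tan(-3.414°) = 0.0706, H₀ = 1.5002 rad.
Bracket: H₀ sin φ sin δ + cos φ cos δ sin H₀ = 1.5002×0.76380×-0.05954 + 0.64546×0.99823×0.99751 = -0.068224 + 0.642713 = 0.574489.
Q̄ = (S₀/π) × [bracket] = (268/π) × 0.574489 = 49.008 W/m².
Ratio Q̄_A / Q̄_B = 30.031 / 49.008 = 0.6128.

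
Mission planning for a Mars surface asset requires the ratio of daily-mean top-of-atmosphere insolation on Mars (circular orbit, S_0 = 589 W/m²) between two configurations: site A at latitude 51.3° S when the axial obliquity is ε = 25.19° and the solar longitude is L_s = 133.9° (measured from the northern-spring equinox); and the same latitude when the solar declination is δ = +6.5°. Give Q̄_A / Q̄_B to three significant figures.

Q̄_A / Q̄_B ≈ 0.548

— Configuration A (ϕ=-51.3°):
Solar declination: sin δ = sin ε · sin L_s = sin 25.19° × sin 133.9° = 0.30668, so δ = +17.859°.
cos h₀ = −tan(-51.3°) tan(+17.859°) = 0.4022, h₀ = 1.1569 rad.
Bracket: h₀ sin ϕ sin δ + cos ϕ cos δ sin h₀ = 1.1569×-0.78043×0.30668 + 0.62524×0.95181×0.91556 = -0.276895 + 0.544859 = 0.267964.
Q̄ = (S_0/π) × [bracket] = (589/π) × 0.267964 = 50.239 W/m².
— Configuration B (ϕ=-51.3°):
cos h₀ = −tan(-51.3°) tan(+6.500°) = 0.1422, h₀ = 1.4281 rad.
Bracket: h₀ sin ϕ sin δ + cos ϕ cos δ sin h₀ = 1.4281×-0.78043×0.11320 + 0.62524×0.99357×0.98984 = -0.126165 + 0.614908 = 0.488743.
Q̄ = (S_0/π) × [bracket] = (589/π) × 0.488743 = 91.632 W/m².
Ratio Q̄_A / Q̄_B = 50.239 / 91.632 = 0.5483.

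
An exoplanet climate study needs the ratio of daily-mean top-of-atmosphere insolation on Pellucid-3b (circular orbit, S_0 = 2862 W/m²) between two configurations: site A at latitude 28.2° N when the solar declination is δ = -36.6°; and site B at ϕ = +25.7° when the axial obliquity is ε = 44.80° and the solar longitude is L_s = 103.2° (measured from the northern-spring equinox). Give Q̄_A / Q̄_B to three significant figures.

— Configuration A (ϕ=+28.2°):
cos h₀ = −tan(+28.2°) tan(-36.600°) = 0.3982, h₀ = 1.1612 rad.
Bracket: h₀ sin ϕ sin δ + cos ϕ cos δ sin h₀ = 1.1612×0.47255×-0.59622 + 0.88130×0.80282×0.91729 = -0.327161 + 0.649006 = 0.321845.
Q̄ = (S_0/π) × [bracket] = (2862/π) × 0.321845 = 293.20 W/m².
— Configuration B (ϕ=+25.7°):
Solar declination: sin δ = sin ε · sin L_s = sin 44.80° × sin 103.2° = 0.68602, so δ = +43.316°.
cos h₀ = −tan(+25.7°) tan(+43.316°) = -0.4538, h₀ = 2.0418 rad.
Bracket: h₀ sin ϕ sin δ + cos ϕ cos δ sin h₀ = 2.0418×0.43366×0.68602 + 0.90108×0.72759×0.89112 = 0.607434 + 0.584233 = 1.191667.
Q̄ = (S_0/π) × [bracket] = (2862/π) × 1.191667 = 1085.6 W/m².
Ratio Q̄_A / Q̄_B = 293.20 / 1085.6 = 0.2701.

Q̄_A / Q̄_B ≈ 0.270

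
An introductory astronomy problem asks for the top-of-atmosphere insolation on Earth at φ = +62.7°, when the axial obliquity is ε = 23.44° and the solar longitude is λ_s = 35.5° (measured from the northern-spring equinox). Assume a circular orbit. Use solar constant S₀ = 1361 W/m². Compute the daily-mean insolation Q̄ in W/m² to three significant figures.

Q̄ ≈ 354 W/m²

Solar declination: sin δ = sin ε · sin λ_s = sin 23.44° × sin 35.5° = 0.23100, so δ = +13.356°.
cos H₀ = −tan(+62.7°) tan(+13.356°) = -0.4600, H₀ = 2.0488 rad.
Bracket: H₀ sin φ sin δ + cos φ cos δ sin H₀ = 2.0488×0.88862×0.23100 + 0.45865×0.97295×0.88792 = 0.420560 + 0.396229 = 0.816789.
Q̄ = (S₀/π) × [bracket] = (1361/π) × 0.816789 = 353.8 W/m².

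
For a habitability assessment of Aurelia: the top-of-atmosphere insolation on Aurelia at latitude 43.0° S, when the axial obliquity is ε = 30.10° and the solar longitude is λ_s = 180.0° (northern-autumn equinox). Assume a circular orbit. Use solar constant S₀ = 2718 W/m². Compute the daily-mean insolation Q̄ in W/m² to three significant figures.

Q̄ ≈ 633 W/m²

Solar declination: sin δ = sin ε · sin λ_s = sin 30.10° × sin 180.0° = 0.00000, so δ = +0.000°.
cos H₀ = −tan(-43.0°) tan(+0.000°) = 0.0000, H₀ = 1.5708 rad.
Bracket: H₀ sin φ sin δ + cos φ cos δ sin H₀ = 1.5708×-0.68200×0.00000 + 0.73135×1.00000×1.00000 = -0.000000 + 0.731350 = 0.731350.
Q̄ = (S₀/π) × [bracket] = (2718/π) × 0.731350 = 632.7 W/m².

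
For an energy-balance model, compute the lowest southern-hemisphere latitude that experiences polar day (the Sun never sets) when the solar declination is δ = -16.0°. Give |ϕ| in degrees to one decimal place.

Polar day requires cos h₀ = −tan ϕ tan δ ≤ −1, i.e. tan ϕ tan δ ≥ 1.
The boundary is |tan ϕ| · |tan δ| = 1, so |ϕ| = 90° − |δ| = 90° − 16.0° = 74.0° in the southern hemisphere.

|ϕ| = 74.0°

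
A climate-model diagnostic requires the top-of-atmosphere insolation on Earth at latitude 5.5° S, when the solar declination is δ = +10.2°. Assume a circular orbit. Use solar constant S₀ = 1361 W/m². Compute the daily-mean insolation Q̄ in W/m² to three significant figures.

Q̄ ≈ 413 W/m²

cos H₀ = −tan(-5.5°) tan(+10.200°) = 0.0173, H₀ = 1.5535 rad.
Bracket: H₀ sin φ sin δ + cos φ cos δ sin H₀ = 1.5535×-0.09585×0.17708 + 0.99540×0.98420×0.99985 = -0.026368 + 0.979526 = 0.953158.
Q̄ = (S₀/π) × [bracket] = (1361/π) × 0.953158 = 412.9 W/m².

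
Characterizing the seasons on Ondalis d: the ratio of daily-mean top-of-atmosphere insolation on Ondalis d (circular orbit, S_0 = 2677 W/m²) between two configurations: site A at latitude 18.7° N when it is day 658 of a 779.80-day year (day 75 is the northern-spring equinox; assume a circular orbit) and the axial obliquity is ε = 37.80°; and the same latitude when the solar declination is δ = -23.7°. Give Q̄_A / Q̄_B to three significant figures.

— Configuration A (ϕ=+18.7°):
Solar longitude: L_s = 360° × (658 − 75)/779.80 = 269.146°.
sin δ = sin 37.80° × sin 269.146° = -0.61284, so δ = -37.795°.
cos h₀ = −tan(+18.7°) tan(-37.795°) = 0.2625, h₀ = 1.3052 rad.
Bracket: h₀ sin ϕ sin δ + cos ϕ cos δ sin h₀ = 1.3052×0.32061×-0.61284 + 0.94721×0.79021×0.96493 = -0.256449 + 0.722245 = 0.465796.
Q̄ = (S_0/π) × [bracket] = (2677/π) × 0.465796 = 396.91 W/m².
— Configuration B (ϕ=+18.7°):
cos h₀ = −tan(+18.7°) tan(-23.700°) = 0.1486, h₀ = 1.4217 rad.
Bracket: h₀ sin ϕ sin δ + cos ϕ cos δ sin h₀ = 1.4217×0.32061×-0.40195 + 0.94721×0.91566×0.98890 = -0.183213 + 0.857695 = 0.674482.
Q̄ = (S_0/π) × [bracket] = (2677/π) × 0.674482 = 574.74 W/m².
Ratio Q̄_A / Q̄_B = 396.91 / 574.74 = 0.6906.

Q̄_A / Q̄_B ≈ 0.691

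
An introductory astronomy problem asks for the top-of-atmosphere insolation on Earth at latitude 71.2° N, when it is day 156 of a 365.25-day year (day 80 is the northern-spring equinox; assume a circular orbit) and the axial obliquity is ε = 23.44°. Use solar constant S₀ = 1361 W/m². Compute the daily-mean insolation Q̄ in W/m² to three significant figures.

Q̄ ≈ 495 W/m²

Solar longitude: λ_s = 360° × (156 − 80)/365.25 = 74.908°.
sin δ = sin 23.44° × sin 74.908° = 0.38407, so δ = +22.586°.
cos H₀ = −tan(+71.2°) tan(+22.586°) = -1.2219 ≤ −1 ⇒ polar day, H₀ = π.
Bracket: H₀ sin φ sin δ + cos φ cos δ sin H₀ = 3.1416×0.94665×0.38407 + 0.32227×0.92330×0.00000 = 1.142223 + 0.000000 = 1.142223.
Q̄ = (S₀/π) × [bracket] = (1361/π) × 1.142223 = 494.8 W/m².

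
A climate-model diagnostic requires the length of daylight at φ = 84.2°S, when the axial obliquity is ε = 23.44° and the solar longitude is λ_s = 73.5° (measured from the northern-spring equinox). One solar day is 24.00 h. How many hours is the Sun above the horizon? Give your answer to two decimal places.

0.00 h

Solar declination: sin δ = sin ε · sin λ_s = sin 23.44° × sin 73.5° = 0.38141, so δ = +22.421°.
cos H₀ = −tan φ · tan δ = 4.0619 ≥ 1, so the Sun never rises (polar night) and H₀ = 0.
Daylight = 2H₀/(2π) × 24.00 h = (0.0000/π) × 24.00 = 0.00 h.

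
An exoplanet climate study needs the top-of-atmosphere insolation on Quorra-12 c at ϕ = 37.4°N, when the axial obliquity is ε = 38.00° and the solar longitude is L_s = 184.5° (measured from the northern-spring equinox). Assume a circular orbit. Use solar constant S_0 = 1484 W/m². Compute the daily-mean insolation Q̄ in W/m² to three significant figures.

Solar declination: sin δ = sin ε · sin L_s = sin 38.00° × sin 184.5° = -0.04830, so δ = -2.769°.
cos h₀ = −tan(+37.4°) tan(-2.769°) = 0.0370, h₀ = 1.5338 rad.
Bracket: h₀ sin ϕ sin δ + cos ϕ cos δ sin h₀ = 1.5338×0.60738×-0.04830 + 0.79441×0.99883×0.99932 = -0.044996 + 0.792941 = 0.747945.
Q̄ = (S_0/π) × [bracket] = (1484/π) × 0.747945 = 353.3 W/m².

Q̄ ≈ 353 W/m²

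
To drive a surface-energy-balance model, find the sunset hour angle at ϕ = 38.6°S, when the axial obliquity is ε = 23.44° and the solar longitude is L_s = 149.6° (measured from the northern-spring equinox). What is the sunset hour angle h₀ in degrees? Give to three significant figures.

h₀ = 80.6°

Solar declination: sin δ = sin ε · sin L_s = sin 23.44° × sin 149.6° = 0.20129, so δ = +11.613°.
cos h₀ = −tan ϕ · tan δ = −tan(-38.6°) × tan(+11.613°) = 0.1640, so h₀ = 1.4060 rad = 80.56°.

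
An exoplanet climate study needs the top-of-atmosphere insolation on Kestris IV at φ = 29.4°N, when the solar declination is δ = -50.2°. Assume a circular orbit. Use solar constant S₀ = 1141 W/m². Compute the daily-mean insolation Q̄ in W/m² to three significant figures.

Q̄ ≈ 35.8 W/m²

cos H₀ = −tan(+29.4°) tan(-50.200°) = 0.6763, H₀ = 0.8281 rad.
Bracket: H₀ sin φ sin δ + cos φ cos δ sin H₀ = 0.8281×0.49090×-0.76828 + 0.87121×0.64011×0.73663 = -0.312317 + 0.410797 = 0.098480.
Q̄ = (S₀/π) × [bracket] = (1141/π) × 0.098480 = 35.77 W/m².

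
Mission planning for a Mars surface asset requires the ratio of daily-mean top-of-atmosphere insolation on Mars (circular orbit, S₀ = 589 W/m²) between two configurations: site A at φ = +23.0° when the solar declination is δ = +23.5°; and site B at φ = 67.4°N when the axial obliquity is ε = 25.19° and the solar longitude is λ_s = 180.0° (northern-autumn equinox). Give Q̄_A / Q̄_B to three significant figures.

— Configuration A (φ=+23.0°):
cos H₀ = −tan(+23.0°) tan(+23.500°) = -0.1846, H₀ = 1.7564 rad.
Bracket: H₀ sin φ sin δ + cos φ cos δ sin H₀ = 1.7564×0.39073×0.39875 + 0.92050×0.91706×0.98282 = 0.273653 + 0.829651 = 1.103304.
Q̄ = (S₀/π) × [bracket] = (589/π) × 1.103304 = 206.85 W/m².
— Configuration B (φ=+67.4°):
Solar declination: sin δ = sin ε · sin λ_s = sin 25.19° × sin 180.0° = 0.00000, so δ = +0.000°.
cos H₀ = −tan(+67.4°) tan(+0.000°) = -0.0000, H₀ = 1.5708 rad.
Bracket: H₀ sin φ sin δ + cos φ cos δ sin H₀ = 1.5708×0.92321×0.00000 + 0.38430×1.00000×1.00000 = 0.000000 + 0.384300 = 0.384300.
Q̄ = (S₀/π) × [bracket] = (589/π) × 0.384300 = 72.050 W/m².
Ratio Q̄_A / Q̄_B = 206.85 / 72.050 = 2.871.

Q̄_A / Q̄_B ≈ 2.87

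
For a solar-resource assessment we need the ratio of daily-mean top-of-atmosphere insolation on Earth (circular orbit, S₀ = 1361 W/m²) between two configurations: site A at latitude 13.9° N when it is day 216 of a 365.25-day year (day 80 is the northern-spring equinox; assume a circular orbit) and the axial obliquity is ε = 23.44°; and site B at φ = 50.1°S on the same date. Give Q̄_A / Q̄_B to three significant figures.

Q̄_A / Q̄_B ≈ 3.36

— Configuration A (φ=+13.9°):
Solar longitude: λ_s = 360° × (216 − 80)/365.25 = 134.045°.
sin δ = sin 23.44° × sin 134.045° = 0.28593, so δ = +16.614°.
cos H₀ = −tan(+13.9°) tan(+16.614°) = -0.0738, H₀ = 1.6447 rad.
Bracket: H₀ sin φ sin δ + cos φ cos δ sin H₀ = 1.6447×0.24023×0.28593 + 0.97072×0.95825×0.99727 = 0.112973 + 0.927653 = 1.040626.
Q̄ = (S₀/π) × [bracket] = (1361/π) × 1.040626 = 450.82 W/m².
— Configuration B (φ=-50.1°):
cos H₀ = −tan(-50.1°) tan(+16.614°) = 0.3569, H₀ = 1.2059 rad.
Bracket: H₀ sin φ sin δ + cos φ cos δ sin H₀ = 1.2059×-0.76717×0.28593 + 0.64145×0.95825×0.93416 = -0.264523 + 0.574200 = 0.309677.
Q̄ = (S₀/π) × [bracket] = (1361/π) × 0.309677 = 134.16 W/m².
Ratio Q̄_A / Q̄_B = 450.82 / 134.16 = 3.360.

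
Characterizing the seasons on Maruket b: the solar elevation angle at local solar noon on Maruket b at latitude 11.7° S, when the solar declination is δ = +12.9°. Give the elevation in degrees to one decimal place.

65.4°

At local noon the hour angle is zero, so the zenith angle equals |ϕ − δ| = |-11.7° − (+12.900°)| = 24.600°.
Elevation = 90° − 24.600° = 65.4°.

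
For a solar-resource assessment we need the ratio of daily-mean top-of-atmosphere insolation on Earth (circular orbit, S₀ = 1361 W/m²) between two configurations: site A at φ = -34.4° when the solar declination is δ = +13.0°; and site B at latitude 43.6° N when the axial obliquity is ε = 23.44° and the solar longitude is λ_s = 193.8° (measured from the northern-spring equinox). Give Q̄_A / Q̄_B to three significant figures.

— Configuration A (φ=-34.4°):
cos H₀ = −tan(-34.4°) tan(+13.000°) = 0.1581, H₀ = 1.4121 rad.
Bracket: H₀ sin φ sin δ + cos φ cos δ sin H₀ = 1.4121×-0.56497×0.22495 + 0.82511×0.97437×0.98743 = -0.179464 + 0.793857 = 0.614393.
Q̄ = (S₀/π) × [bracket] = (1361/π) × 0.614393 = 266.17 W/m².
— Configuration B (φ=+43.6°):
Solar declination: sin δ = sin ε · sin λ_s = sin 23.44° × sin 193.8° = -0.09489, so δ = -5.445°.
cos H₀ = −tan(+43.6°) tan(-5.445°) = 0.0908, H₀ = 1.4799 rad.
Bracket: H₀ sin φ sin δ + cos φ cos δ sin H₀ = 1.4799×0.68962×-0.09489 + 0.72417×0.99549×0.99587 = -0.096842 + 0.717927 = 0.621085.
Q̄ = (S₀/π) × [bracket] = (1361/π) × 0.621085 = 269.07 W/m².
Ratio Q̄_A / Q̄_B = 266.17 / 269.07 = 0.9892.

Q̄_A / Q̄_B ≈ 0.989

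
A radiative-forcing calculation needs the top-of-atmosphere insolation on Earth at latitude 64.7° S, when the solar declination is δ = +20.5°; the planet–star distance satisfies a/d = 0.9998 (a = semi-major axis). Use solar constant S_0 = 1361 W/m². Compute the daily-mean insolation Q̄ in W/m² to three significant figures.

Q̄ ≈ 15.8 W/m²

cos h₀ = −tan(-64.7°) tan(+20.500°) = 0.7910, h₀ = 0.6584 rad.
Bracket: h₀ sin ϕ sin δ + cos ϕ cos δ sin h₀ = 0.6584×-0.90408×0.35021 + 0.42736×0.93667×0.61187 = -0.208461 + 0.244929 = 0.036468.
Inverse-square distance factor (a/d)² = 0.9998² = 0.999600.
Q̄ = (S_0/π) × 0.999600 × [bracket] = (1361/π) × 0.999600 × 0.036468 = 15.79 W/m².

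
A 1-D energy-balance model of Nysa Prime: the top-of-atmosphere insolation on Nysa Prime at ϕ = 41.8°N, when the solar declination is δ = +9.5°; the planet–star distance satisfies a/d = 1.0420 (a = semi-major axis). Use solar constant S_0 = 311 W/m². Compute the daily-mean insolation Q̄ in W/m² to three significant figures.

Q̄ ≈ 98.5 W/m²

cos h₀ = −tan(+41.8°) tan(+9.500°) = -0.1496, h₀ = 1.7210 rad.
Bracket: h₀ sin ϕ sin δ + cos ϕ cos δ sin h₀ = 1.7210×0.66653×0.16505 + 0.74548×0.98629×0.98874 = 0.189329 + 0.726980 = 0.916309.
Inverse-square distance factor (a/d)² = 1.0420² = 1.085764.
Q̄ = (S_0/π) × 1.085764 × [bracket] = (311/π) × 1.085764 × 0.916309 = 98.49 W/m².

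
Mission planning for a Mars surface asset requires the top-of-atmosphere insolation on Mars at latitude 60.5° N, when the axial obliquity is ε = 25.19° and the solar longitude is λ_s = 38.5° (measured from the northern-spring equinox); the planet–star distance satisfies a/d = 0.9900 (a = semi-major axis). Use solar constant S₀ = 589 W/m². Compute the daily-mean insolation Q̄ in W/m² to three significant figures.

Solar declination: sin δ = sin ε · sin λ_s = sin 25.19° × sin 38.5° = 0.26496, so δ = +15.364°.
cos H₀ = −tan(+60.5°) tan(+15.364°) = -0.4857, H₀ = 2.0779 rad.
Bracket: H₀ sin φ sin δ + cos φ cos δ sin H₀ = 2.0779×0.87036×0.26496 + 0.49242×0.96426×0.87415 = 0.479186 + 0.415065 = 0.894251.
Inverse-square distance factor (a/d)² = 0.9900² = 0.980100.
Q̄ = (S₀/π) × 0.980100 × [bracket] = (589/π) × 0.980100 × 0.894251 = 164.3 W/m².

Q̄ ≈ 164 W/m²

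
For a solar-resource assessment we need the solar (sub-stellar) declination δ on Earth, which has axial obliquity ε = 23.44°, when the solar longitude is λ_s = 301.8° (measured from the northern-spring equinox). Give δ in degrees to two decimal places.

δ = -19.76°

sin δ = sin ε · sin λ_s = sin 23.44° × sin 301.8° = -0.338078.
δ = arcsin(-0.338078) = -19.76°.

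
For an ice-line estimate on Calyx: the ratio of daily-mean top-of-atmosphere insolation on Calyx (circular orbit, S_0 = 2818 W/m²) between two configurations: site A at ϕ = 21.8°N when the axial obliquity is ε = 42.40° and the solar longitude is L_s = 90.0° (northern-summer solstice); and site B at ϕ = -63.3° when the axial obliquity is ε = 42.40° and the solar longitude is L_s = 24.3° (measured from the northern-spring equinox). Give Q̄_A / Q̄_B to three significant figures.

— Configuration A (ϕ=+21.8°):
Solar declination: sin δ = sin ε · sin L_s = sin 42.40° × sin 90.0° = 0.67430, so δ = +42.400°.
cos h₀ = −tan(+21.8°) tan(+42.400°) = -0.3652, h₀ = 1.9447 rad.
Bracket: h₀ sin ϕ sin δ + cos ϕ cos δ sin h₀ = 1.9447×0.37137×0.67430 + 0.92849×0.73846×0.93092 = 0.486982 + 0.638288 = 1.125270.
Q̄ = (S_0/π) × [bracket] = (2818/π) × 1.125270 = 1009.4 W/m².
— Configuration B (ϕ=-63.3°):
Solar declination: sin δ = sin ε · sin L_s = sin 42.40° × sin 24.3° = 0.27749, so δ = +16.110°.
cos h₀ = −tan(-63.3°) tan(+16.110°) = 0.5743, h₀ = 0.9591 rad.
Bracket: h₀ sin ϕ sin δ + cos ϕ cos δ sin h₀ = 0.9591×-0.89337×0.27749 + 0.44932×0.96073×0.81867 = -0.237762 + 0.353400 = 0.115638.
Q̄ = (S_0/π) × [bracket] = (2818/π) × 0.115638 = 103.73 W/m².
Ratio Q̄_A / Q̄_B = 1009.4 / 103.73 = 9.731.

Q̄_A / Q̄_B ≈ 9.73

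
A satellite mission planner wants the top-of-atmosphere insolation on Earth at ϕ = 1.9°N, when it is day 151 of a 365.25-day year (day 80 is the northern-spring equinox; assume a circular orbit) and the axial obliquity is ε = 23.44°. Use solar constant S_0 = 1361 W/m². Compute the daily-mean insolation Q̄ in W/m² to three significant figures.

Solar longitude: L_s = 360° × (151 − 80)/365.25 = 69.979°.
sin δ = sin 23.44° × sin 69.979° = 0.37375, so δ = +21.947°.
cos h₀ = −tan(+1.9°) tan(+21.947°) = -0.0134, h₀ = 1.5842 rad.
Bracket: h₀ sin ϕ sin δ + cos ϕ cos δ sin h₀ = 1.5842×0.03316×0.37375 + 0.99945×0.92753×0.99991 = 0.019634 + 0.926936 = 0.946570.
Q̄ = (S_0/π) × [bracket] = (1361/π) × 0.946570 = 410.1 W/m².

Q̄ ≈ 410 W/m²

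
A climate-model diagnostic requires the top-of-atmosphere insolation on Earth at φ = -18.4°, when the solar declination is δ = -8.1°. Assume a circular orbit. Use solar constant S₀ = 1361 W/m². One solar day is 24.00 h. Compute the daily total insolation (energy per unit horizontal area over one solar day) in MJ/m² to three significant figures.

37.8 MJ/m²

cos H₀ = −tan(-18.4°) tan(-8.100°) = -0.0473, H₀ = 1.6182 rad.
Bracket: H₀ sin φ sin δ + cos φ cos δ sin H₀ = 1.6182×-0.31565×-0.14090 + 0.94888×0.99002×0.99888 = 0.071970 + 0.938358 = 1.010328.
Q̄ = (S₀/π) × [bracket] = (1361/π) × 1.010328 = 437.69 W/m².
Daily total = Q̄ × 24.00 h × 3600 s/h = 437.69 × 24.00 × 3600 / 10⁶ = 37.82 MJ/m².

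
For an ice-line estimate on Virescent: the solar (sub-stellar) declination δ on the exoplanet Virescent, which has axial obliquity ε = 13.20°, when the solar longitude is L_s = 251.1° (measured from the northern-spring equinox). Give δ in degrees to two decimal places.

δ = -12.48°

sin δ = sin ε · sin L_s = sin 13.20° × sin 251.1° = -0.216039.
δ = arcsin(-0.216039) = -12.48°.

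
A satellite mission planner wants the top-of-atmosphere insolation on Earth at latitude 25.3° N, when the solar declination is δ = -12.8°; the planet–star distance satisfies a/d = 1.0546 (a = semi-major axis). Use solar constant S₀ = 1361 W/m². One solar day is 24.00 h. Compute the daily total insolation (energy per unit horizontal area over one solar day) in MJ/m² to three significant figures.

30.7 MJ/m²

cos H₀ = −tan(+25.3°) tan(-12.800°) = 0.1074, H₀ = 1.4632 rad.
Bracket: H₀ sin φ sin δ + cos φ cos δ sin H₀ = 1.4632×0.42736×-0.22155 + 0.90408×0.97515×0.99422 = -0.138538 + 0.876518 = 0.737980.
Inverse-square distance factor (a/d)² = 1.0546² = 1.112181.
Q̄ = (S₀/π) × 1.112181 × [bracket] = (1361/π) × 1.112181 × 0.737980 = 355.57 W/m².
Daily total = Q̄ × 24.00 h × 3600 s/h = 355.57 × 24.00 × 3600 / 10⁶ = 30.72 MJ/m².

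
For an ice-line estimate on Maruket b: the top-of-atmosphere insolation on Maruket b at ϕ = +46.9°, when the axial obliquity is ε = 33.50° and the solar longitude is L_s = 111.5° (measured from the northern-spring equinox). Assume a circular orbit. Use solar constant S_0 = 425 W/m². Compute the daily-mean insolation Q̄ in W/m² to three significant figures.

Solar declination: sin δ = sin ε · sin L_s = sin 33.50° × sin 111.5° = 0.51353, so δ = +30.899°.
cos h₀ = −tan(+46.9°) tan(+30.899°) = -0.6395, h₀ = 2.2647 rad.
Bracket: h₀ sin ϕ sin δ + cos ϕ cos δ sin h₀ = 2.2647×0.73016×0.51353 + 0.68327×0.85807×0.76876 = 0.849170 + 0.450719 = 1.299889.
Q̄ = (S_0/π) × [bracket] = (425/π) × 1.299889 = 175.9 W/m².

Q̄ ≈ 176 W/m²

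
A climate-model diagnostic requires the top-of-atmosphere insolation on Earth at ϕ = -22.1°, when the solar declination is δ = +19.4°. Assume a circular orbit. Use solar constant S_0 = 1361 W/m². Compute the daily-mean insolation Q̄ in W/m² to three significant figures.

Q̄ ≈ 297 W/m²

cos h₀ = −tan(-22.1°) tan(+19.400°) = 0.1430, h₀ = 1.4273 rad.
Bracket: h₀ sin ϕ sin δ + cos ϕ cos δ sin h₀ = 1.4273×-0.37622×0.33216 + 0.92653×0.94322×0.98972 = -0.178363 + 0.864938 = 0.686575.
Q̄ = (S_0/π) × [bracket] = (1361/π) × 0.686575 = 297.4 W/m².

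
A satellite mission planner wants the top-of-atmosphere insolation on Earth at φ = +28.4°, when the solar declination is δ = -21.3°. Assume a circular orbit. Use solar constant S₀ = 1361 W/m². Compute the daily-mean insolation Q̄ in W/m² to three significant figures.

cos H₀ = −tan(+28.4°) tan(-21.300°) = 0.2108, H₀ = 1.3584 rad.
Bracket: H₀ sin φ sin δ + cos φ cos δ sin H₀ = 1.3584×0.47562×-0.36325 + 0.87965×0.93169×0.97753 = -0.234689 + 0.801146 = 0.566457.
Q̄ = (S₀/π) × [bracket] = (1361/π) × 0.566457 = 245.4 W/m².

Q̄ ≈ 245 W/m²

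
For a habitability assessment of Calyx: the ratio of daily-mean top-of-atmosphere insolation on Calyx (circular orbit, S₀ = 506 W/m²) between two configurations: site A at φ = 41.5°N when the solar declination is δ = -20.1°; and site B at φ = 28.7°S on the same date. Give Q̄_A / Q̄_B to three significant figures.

— Configuration A (φ=+41.5°):
cos H₀ = −tan(+41.5°) tan(-20.100°) = 0.3238, H₀ = 1.2411 rad.
Bracket: H₀ sin φ sin δ + cos φ cos δ sin H₀ = 1.2411×0.66262×-0.34366 + 0.74896×0.93909×0.94614 = -0.282618 + 0.665459 = 0.382841.
Q̄ = (S₀/π) × [bracket] = (506/π) × 0.382841 = 61.662 W/m².
— Configuration B (φ=-28.7°):
cos H₀ = −tan(-28.7°) tan(-20.100°) = -0.2004, H₀ = 1.7725 rad.
Bracket: H₀ sin φ sin δ + cos φ cos δ sin H₀ = 1.7725×-0.48022×-0.34366 + 0.87715×0.93909×0.97972 = 0.292520 + 0.807018 = 1.099538.
Q̄ = (S₀/π) × [bracket] = (506/π) × 1.099538 = 177.10 W/m².
Ratio Q̄_A / Q̄_B = 61.662 / 177.10 = 0.3482.

Q̄_A / Q̄_B ≈ 0.348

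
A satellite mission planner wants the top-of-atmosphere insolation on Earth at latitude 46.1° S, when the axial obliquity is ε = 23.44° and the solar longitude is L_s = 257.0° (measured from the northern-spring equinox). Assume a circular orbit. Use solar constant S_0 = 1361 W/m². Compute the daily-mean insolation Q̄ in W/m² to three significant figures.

Q̄ ≈ 494 W/m²

Solar declination: sin δ = sin ε · sin L_s = sin 23.44° × sin 257.0° = -0.38759, so δ = -22.805°.
cos h₀ = −tan(-46.1°) tan(-22.805°) = -0.4369, h₀ = 2.0230 rad.
Bracket: h₀ sin ϕ sin δ + cos ϕ cos δ sin h₀ = 2.0230×-0.72055×-0.38759 + 0.69340×0.92183×0.89950 = 0.564979 + 0.574958 = 1.139937.
Q̄ = (S_0/π) × [bracket] = (1361/π) × 1.139937 = 493.8 W/m².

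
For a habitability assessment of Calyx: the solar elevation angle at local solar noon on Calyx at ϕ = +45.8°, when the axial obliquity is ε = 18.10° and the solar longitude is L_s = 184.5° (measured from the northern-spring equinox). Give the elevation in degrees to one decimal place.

42.8°

Solar declination: sin δ = sin ε · sin L_s = sin 18.10° × sin 184.5° = -0.02438, so δ = -1.397°.
At local noon the hour angle is zero, so the zenith angle equals |ϕ − δ| = |+45.8° − (-1.397°)| = 47.197°.
Elevation = 90° − 47.197° = 42.8°.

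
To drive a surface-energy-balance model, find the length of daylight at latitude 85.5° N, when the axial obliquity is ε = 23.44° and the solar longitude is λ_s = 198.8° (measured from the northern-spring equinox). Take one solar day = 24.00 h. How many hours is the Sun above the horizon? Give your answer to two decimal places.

0.00 h

Solar declination: sin δ = sin ε · sin λ_s = sin 23.44° × sin 198.8° = -0.12819, so δ = -7.365°.
cos H₀ = −tan φ · tan δ = 1.6424 ≥ 1, so the Sun never rises (polar night) and H₀ = 0.
Daylight = 2H₀/(2π) × 24.00 h = (0.0000/π) × 24.00 = 0.00 h.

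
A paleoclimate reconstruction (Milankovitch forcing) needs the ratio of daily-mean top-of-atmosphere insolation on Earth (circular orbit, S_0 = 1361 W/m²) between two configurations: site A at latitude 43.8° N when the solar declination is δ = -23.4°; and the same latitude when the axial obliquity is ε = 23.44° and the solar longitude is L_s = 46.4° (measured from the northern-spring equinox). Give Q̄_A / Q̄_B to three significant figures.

— Configuration A (ϕ=+43.8°):
cos h₀ = −tan(+43.8°) tan(-23.400°) = 0.4150, h₀ = 1.1429 rad.
Bracket: h₀ sin ϕ sin δ + cos ϕ cos δ sin h₀ = 1.1429×0.69214×-0.39715 + 0.72176×0.91775×0.90983 = -0.314164 + 0.602667 = 0.288503.
Q̄ = (S_0/π) × [bracket] = (1361/π) × 0.288503 = 124.99 W/m².
— Configuration B (ϕ=+43.8°):
Solar declination: sin δ = sin ε · sin L_s = sin 23.44° × sin 46.4° = 0.28807, so δ = +16.742°.
cos h₀ = −tan(+43.8°) tan(+16.742°) = -0.2885, h₀ = 1.8634 rad.
Bracket: h₀ sin ϕ sin δ + cos ϕ cos δ sin h₀ = 1.8634×0.69214×0.28807 + 0.72176×0.95761×0.95749 = 0.371534 + 0.661783 = 1.033317.
Q̄ = (S_0/π) × [bracket] = (1361/π) × 1.033317 = 447.65 W/m².
Ratio Q̄_A / Q̄_B = 124.99 / 447.65 = 0.2792.

Q̄_A / Q̄_B ≈ 0.279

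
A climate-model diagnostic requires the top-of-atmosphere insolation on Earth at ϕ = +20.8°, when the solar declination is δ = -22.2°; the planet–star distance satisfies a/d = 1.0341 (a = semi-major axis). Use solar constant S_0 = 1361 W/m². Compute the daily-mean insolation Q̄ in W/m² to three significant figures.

cos h₀ = −tan(+20.8°) tan(-22.200°) = 0.1550, h₀ = 1.4151 rad.
Bracket: h₀ sin ϕ sin δ + cos ϕ cos δ sin h₀ = 1.4151×0.35511×-0.37784 + 0.93483×0.92587×0.98791 = -0.189871 + 0.855067 = 0.665196.
Inverse-square distance factor (a/d)² = 1.0341² = 1.069363.
Q̄ = (S_0/π) × 1.069363 × [bracket] = (1361/π) × 1.069363 × 0.665196 = 308.2 W/m².

Q̄ ≈ 308 W/m²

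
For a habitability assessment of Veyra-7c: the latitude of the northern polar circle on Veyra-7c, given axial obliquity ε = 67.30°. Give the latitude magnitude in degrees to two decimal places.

22.70°

The polar circle is the lowest latitude that experiences at least one full rotation of continuous daylight at the northern-summer solstice; it lies at |ϕ| = 90° − ε = 90° − 67.30° = 22.70°.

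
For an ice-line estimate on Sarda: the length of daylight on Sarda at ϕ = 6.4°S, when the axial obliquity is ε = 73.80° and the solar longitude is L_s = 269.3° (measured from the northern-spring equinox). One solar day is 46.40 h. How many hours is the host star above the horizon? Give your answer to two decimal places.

29.05 h

Solar declination: sin δ = sin ε · sin L_s = sin 73.80° × sin 269.3° = -0.96022, so δ = -73.785°.
cos h₀ = −tan ϕ · tan δ = −tan(-6.4°) × tan(-73.785°) = -0.3857, so h₀ = 1.9668 rad = 112.69°.
Daylight = 2h₀/(2π) × 46.40 h = (1.9668/π) × 46.40 = 29.05 h.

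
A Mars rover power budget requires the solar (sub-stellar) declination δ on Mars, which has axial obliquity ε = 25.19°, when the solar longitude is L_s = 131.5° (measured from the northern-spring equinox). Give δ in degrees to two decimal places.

δ = +18.59°

sin δ = sin ε · sin L_s = sin 25.19° × sin 131.5° = 0.318772.
δ = arcsin(0.318772) = +18.59°.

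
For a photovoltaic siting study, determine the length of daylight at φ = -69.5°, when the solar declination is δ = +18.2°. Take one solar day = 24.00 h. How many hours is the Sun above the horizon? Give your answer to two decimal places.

cos H₀ = −tan φ · tan δ = −tan(-69.5°) × tan(+18.200°) = 0.8794, so H₀ = 0.4963 rad = 28.43°.
Daylight = 2H₀/(2π) × 24.00 h = (0.4963/π) × 24.00 = 3.79 h.

3.79 h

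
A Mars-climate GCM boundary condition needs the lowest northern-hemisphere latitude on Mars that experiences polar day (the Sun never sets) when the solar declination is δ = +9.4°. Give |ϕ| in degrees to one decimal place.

|ϕ| = 80.6°

Polar day requires cos h₀ = −tan ϕ tan δ ≤ −1, i.e. tan ϕ tan δ ≥ 1.
The boundary is |tan ϕ| · |tan δ| = 1, so |ϕ| = 90° − |δ| = 90° − 9.4° = 80.6° in the northern hemisphere.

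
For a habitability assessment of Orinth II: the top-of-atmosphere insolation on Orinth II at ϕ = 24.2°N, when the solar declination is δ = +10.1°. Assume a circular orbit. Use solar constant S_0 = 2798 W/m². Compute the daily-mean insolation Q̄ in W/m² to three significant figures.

Q̄ ≈ 903 W/m²

cos h₀ = −tan(+24.2°) tan(+10.100°) = -0.0801, h₀ = 1.6509 rad.
Bracket: h₀ sin ϕ sin δ + cos ϕ cos δ sin h₀ = 1.6509×0.40992×0.17537 + 0.91212×0.98450×0.99679 = 0.118679 + 0.895100 = 1.013779.
Q̄ = (S_0/π) × [bracket] = (2798/π) × 1.013779 = 902.9 W/m².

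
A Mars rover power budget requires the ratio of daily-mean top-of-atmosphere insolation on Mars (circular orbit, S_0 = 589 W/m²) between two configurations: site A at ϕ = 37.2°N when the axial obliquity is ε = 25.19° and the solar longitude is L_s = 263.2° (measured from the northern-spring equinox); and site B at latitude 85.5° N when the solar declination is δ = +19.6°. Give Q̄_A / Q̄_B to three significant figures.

Q̄_A / Q̄_B ≈ 0.349

— Configuration A (ϕ=+37.2°):
Solar declination: sin δ = sin ε · sin L_s = sin 25.19° × sin 263.2° = -0.42263, so δ = -25.001°.
cos h₀ = −tan(+37.2°) tan(-25.001°) = 0.3540, h₀ = 1.2090 rad.
Bracket: h₀ sin ϕ sin δ + cos ϕ cos δ sin h₀ = 1.2090×0.60460×-0.42263 + 0.79653×0.90630×0.93526 = -0.308926 + 0.675160 = 0.366234.
Q̄ = (S_0/π) × [bracket] = (589/π) × 0.366234 = 68.663 W/m².
— Configuration B (ϕ=+85.5°):
cos h₀ = −tan(+85.5°) tan(+19.600°) = -4.5245 ≤ −1 ⇒ polar day, h₀ = π.
Bracket: h₀ sin ϕ sin δ + cos ϕ cos δ sin h₀ = 3.1416×0.99692×0.33545 + 0.07846×0.94206×0.00000 = 1.050604 + 0.000000 = 1.050604.
Q̄ = (S_0/π) × [bracket] = (589/π) × 1.050604 = 196.97 W/m².
Ratio Q̄_A / Q̄_B = 68.663 / 196.97 = 0.3486.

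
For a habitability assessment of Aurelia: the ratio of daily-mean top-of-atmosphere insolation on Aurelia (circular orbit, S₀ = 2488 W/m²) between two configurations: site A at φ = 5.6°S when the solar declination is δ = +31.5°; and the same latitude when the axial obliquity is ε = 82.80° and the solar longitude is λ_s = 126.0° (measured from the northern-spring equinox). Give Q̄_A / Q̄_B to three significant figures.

— Configuration A (φ=-5.6°):
cos H₀ = −tan(-5.6°) tan(+31.500°) = 0.0601, H₀ = 1.5107 rad.
Bracket: H₀ sin φ sin δ + cos φ cos δ sin H₀ = 1.5107×-0.09758×0.52250 + 0.99523×0.85264×0.99819 = -0.077024 + 0.847037 = 0.770013.
Q̄ = (S₀/π) × [bracket] = (2488/π) × 0.770013 = 609.82 W/m².
— Configuration B (φ=-5.6°):
Solar declination: sin δ = sin ε · sin λ_s = sin 82.80° × sin 126.0° = 0.80264, so δ = +53.383°.
cos H₀ = −tan(-5.6°) tan(+53.383°) = 0.1319, H₀ = 1.4385 rad.
Bracket: H₀ sin φ sin δ + cos φ cos δ sin H₀ = 1.4385×-0.09758×0.80264 + 0.99523×0.59647×0.99126 = -0.112666 + 0.588437 = 0.475771.
Q̄ = (S₀/π) × [bracket] = (2488/π) × 0.475771 = 376.79 W/m².
Ratio Q̄_A / Q̄_B = 609.82 / 376.79 = 1.618.

Q̄_A / Q̄_B ≈ 1.62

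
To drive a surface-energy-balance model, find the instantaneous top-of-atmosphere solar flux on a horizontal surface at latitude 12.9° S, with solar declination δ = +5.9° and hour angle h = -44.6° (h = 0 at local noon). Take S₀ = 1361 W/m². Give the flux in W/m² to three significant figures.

cos θ_z = sin φ sin δ + cos φ cos δ cos h = -0.022948 + 0.690379 = 0.667431.
Flux = S₀ · cos θ_z = 1361 × 0.667431 = 908.4 W/m².

908 W/m²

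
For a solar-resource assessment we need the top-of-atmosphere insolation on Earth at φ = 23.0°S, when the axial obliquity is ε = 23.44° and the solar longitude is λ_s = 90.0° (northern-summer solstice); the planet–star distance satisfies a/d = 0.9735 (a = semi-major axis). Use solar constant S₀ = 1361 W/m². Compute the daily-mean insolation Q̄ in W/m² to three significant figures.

Q̄ ≈ 252 W/m²

Solar declination: sin δ = sin ε · sin λ_s = sin 23.44° × sin 90.0° = 0.39779, so δ = +23.440°.
cos H₀ = −tan(-23.0°) tan(+23.440°) = 0.1840, H₀ = 1.3857 rad.
Bracket: H₀ sin φ sin δ + cos φ cos δ sin H₀ = 1.3857×-0.39073×0.39779 + 0.92050×0.91748×0.98292 = -0.215377 + 0.830116 = 0.614739.
Inverse-square distance factor (a/d)² = 0.9735² = 0.947702.
Q̄ = (S₀/π) × 0.947702 × [bracket] = (1361/π) × 0.947702 × 0.614739 = 252.4 W/m².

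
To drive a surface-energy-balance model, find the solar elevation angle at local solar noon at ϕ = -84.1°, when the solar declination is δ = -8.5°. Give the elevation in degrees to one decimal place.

14.4°

At local noon the hour angle is zero, so the zenith angle equals |ϕ − δ| = |-84.1° − (-8.500°)| = 75.600°.
Elevation = 90° − 75.600° = 14.4°.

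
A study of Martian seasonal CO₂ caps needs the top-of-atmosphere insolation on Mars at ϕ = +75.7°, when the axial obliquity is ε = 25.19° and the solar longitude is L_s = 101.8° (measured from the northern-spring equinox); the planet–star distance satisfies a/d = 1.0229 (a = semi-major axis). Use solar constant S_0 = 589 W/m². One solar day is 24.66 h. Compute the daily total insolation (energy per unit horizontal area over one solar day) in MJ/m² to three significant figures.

Solar declination: sin δ = sin ε · sin L_s = sin 25.19° × sin 101.8° = 0.41663, so δ = +24.622°.
cos h₀ = −tan(+75.7°) tan(+24.622°) = -1.7980 ≤ −1 ⇒ polar day, h₀ = π.
Bracket: h₀ sin ϕ sin δ + cos ϕ cos δ sin h₀ = 3.1416×0.96902×0.41663 + 0.24700×0.90908×0.00000 = 1.268336 + 0.000000 = 1.268336.
Inverse-square distance factor (a/d)² = 1.0229² = 1.046324.
Q̄ = (S_0/π) × 1.046324 × [bracket] = (589/π) × 1.046324 × 1.268336 = 248.81 W/m².
Daily total = Q̄ × 24.66 h × 3600 s/h = 248.81 × 24.66 × 3600 / 10⁶ = 22.09 MJ/m².

22.1 MJ/m²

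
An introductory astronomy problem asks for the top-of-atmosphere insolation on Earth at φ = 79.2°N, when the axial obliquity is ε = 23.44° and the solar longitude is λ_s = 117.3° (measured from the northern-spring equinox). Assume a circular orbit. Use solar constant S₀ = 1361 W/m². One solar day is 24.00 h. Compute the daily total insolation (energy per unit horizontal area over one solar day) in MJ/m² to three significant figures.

40.8 MJ/m²

Solar declination: sin δ = sin ε · sin λ_s = sin 23.44° × sin 117.3° = 0.35348, so δ = +20.700°.
cos H₀ = −tan(+79.2°) tan(+20.700°) = -1.9809 ≤ −1 ⇒ polar day, H₀ = π.
Bracket: H₀ sin φ sin δ + cos φ cos δ sin H₀ = 3.1416×0.98229×0.35348 + 0.18738×0.93544×0.00000 = 1.090826 + 0.000000 = 1.090826.
Q̄ = (S₀/π) × [bracket] = (1361/π) × 1.090826 = 472.57 W/m².
Daily total = Q̄ × 24.00 h × 3600 s/h = 472.57 × 24.00 × 3600 / 10⁶ = 40.83 MJ/m².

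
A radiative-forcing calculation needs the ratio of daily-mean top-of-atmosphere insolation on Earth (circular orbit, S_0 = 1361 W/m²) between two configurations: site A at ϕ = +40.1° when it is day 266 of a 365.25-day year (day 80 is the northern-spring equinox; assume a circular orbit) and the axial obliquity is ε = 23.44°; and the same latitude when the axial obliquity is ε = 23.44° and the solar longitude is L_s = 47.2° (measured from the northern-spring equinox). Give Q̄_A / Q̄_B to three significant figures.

Q̄_A / Q̄_B ≈ 0.705

— Configuration A (ϕ=+40.1°):
Solar longitude: L_s = 360° × (266 − 80)/365.25 = 183.326°.
sin δ = sin 23.44° × sin 183.326° = -0.02308, so δ = -1.323°.
cos h₀ = −tan(+40.1°) tan(-1.323°) = 0.0194, h₀ = 1.5514 rad.
Bracket: h₀ sin ϕ sin δ + cos ϕ cos δ sin h₀ = 1.5514×0.64412×-0.02308 + 0.76492×0.99973×0.99981 = -0.023064 + 0.764568 = 0.741504.
Q̄ = (S_0/π) × [bracket] = (1361/π) × 0.741504 = 321.23 W/m².
— Configuration B (ϕ=+40.1°):
Solar declination: sin δ = sin ε · sin L_s = sin 23.44° × sin 47.2° = 0.29187, so δ = +16.970°.
cos h₀ = −tan(+40.1°) tan(+16.970°) = -0.2570, h₀ = 1.8307 rad.
Bracket: h₀ sin ϕ sin δ + cos ϕ cos δ sin h₀ = 1.8307×0.64412×0.29187 + 0.76492×0.95646×0.96642 = 0.344170 + 0.707048 = 1.051218.
Q̄ = (S_0/π) × [bracket] = (1361/π) × 1.051218 = 455.41 W/m².
Ratio Q̄_A / Q̄_B = 321.23 / 455.41 = 0.7054.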